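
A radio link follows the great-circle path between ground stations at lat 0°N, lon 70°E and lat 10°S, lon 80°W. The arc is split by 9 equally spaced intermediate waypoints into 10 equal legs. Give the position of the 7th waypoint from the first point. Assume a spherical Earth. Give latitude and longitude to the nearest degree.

≈ lat 19°S, lon 35°W

Write both endpoints as unit vectors p₁, p₂ with components (cos φ cos λ, cos φ sin λ, sin φ).
The central angle between the endpoints is δ = arccos(p₁·p₂) ≈ 2.592 rad (148.5°).
Interpolate at f = 7/10 with slerp weights a = sin((1−f)δ)/sin δ ≈ 1.344, b = sin(fδ)/sin δ ≈ 1.859.
p = a·p₁ + b·p₂ ≈ (0.777, -0.540, -0.323); φ = arcsin(p_z) ≈ -18.83°, λ = atan2(p_y, p_x) ≈ -34.77°.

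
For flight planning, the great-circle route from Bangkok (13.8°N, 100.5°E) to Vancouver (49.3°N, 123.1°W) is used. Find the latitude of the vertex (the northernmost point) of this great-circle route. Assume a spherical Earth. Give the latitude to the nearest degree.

≈ 63°N

The great circle lies in the plane with unit normal n̂ = (p₁ × p₂)/|p₁ × p₂|.
Here n̂_z ≈ +0.455; the vertex latitude is φ_max = arccos|n̂_z| ≈ 63.0°.
Check via Clairaut: cos φ_max = |cos φ₁| · sin C = cos(13.8°)·sin(27.9°) ≈ 0.455, again giving ≈ 63.0°.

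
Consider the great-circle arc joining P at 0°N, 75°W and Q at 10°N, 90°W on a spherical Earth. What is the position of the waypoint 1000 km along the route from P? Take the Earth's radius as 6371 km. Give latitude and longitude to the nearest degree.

From cos δ = sin φ₁ sin φ₂ + cos φ₁ cos φ₂ cos Δλ, the central angle is δ ≈ 0.314 rad (18.0°). The total great-circle distance is δ·R ≈ 0.314 × 6371 ≈ 1997 km, so the target fraction is f = 1000/1997 ≈ 0.501.
Interpolate at f ≈ 0.501 with slerp weights a = sin((1−f)δ)/sin δ ≈ 0.506, b = sin(fδ)/sin δ ≈ 0.507.
p = a·p₁ + b·p₂ ≈ (0.131, -0.987, 0.088); φ = arcsin(p_z) ≈ 5.05°, λ = atan2(p_y, p_x) ≈ -82.45°.

≈ 5°N, 82°W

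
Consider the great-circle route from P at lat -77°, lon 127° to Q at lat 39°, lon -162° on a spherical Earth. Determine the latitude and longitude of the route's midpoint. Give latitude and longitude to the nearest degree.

≈ lat -21°, lon -176°

Convert each endpoint to a unit vector on the sphere (x = cos φ cos λ, y = cos φ sin λ, z = sin φ).
The central angle between the endpoints is δ = arccos(p₁·p₂) ≈ 2.161 rad (123.8°).
Interpolate at f = 1/2 with slerp weights a = sin((1−f)δ)/sin δ ≈ 1.062, b = sin(fδ)/sin δ ≈ 1.062.
p = a·p₁ + b·p₂ ≈ (-0.928, -0.064, -0.366); φ = arcsin(p_z) ≈ -21.49°, λ = atan2(p_y, p_x) ≈ -176.04°.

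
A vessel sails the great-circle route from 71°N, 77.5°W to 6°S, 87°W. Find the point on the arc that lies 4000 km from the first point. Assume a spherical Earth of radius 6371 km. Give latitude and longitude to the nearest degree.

≈ 35°N, 84°W

Write both endpoints as unit vectors p₁, p₂ with components (cos φ cos λ, cos φ sin λ, sin φ).
The central angle between the endpoints is δ = arccos(p₁·p₂) ≈ 1.348 rad (77.3°). The total great-circle distance is δ·R ≈ 1.348 × 6371 ≈ 8591 km, so the target fraction is f = 4000/8591 ≈ 0.466.
Interpolate at f ≈ 0.466 with slerp weights a = sin((1−f)δ)/sin δ ≈ 0.676, b = sin(fδ)/sin δ ≈ 0.602.
p = a·p₁ + b·p₂ ≈ (0.079, -0.813, 0.577); φ = arcsin(p_z) ≈ 35.22°, λ = atan2(p_y, p_x) ≈ -84.45°.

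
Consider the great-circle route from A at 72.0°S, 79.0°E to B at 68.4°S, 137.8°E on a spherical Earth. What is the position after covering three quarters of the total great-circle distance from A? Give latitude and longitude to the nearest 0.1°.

Convert each endpoint to a unit vector on the sphere (x = cos φ cos λ, y = cos φ sin λ, z = sin φ).
The central angle between the endpoints is δ = arccos(p₁·p₂) ≈ 0.339 rad (19.4°).
Interpolate at f = 3/4 with slerp weights a = sin((1−f)δ)/sin δ ≈ 0.255, b = sin(fδ)/sin δ ≈ 0.756.
p = a·p₁ + b·p₂ ≈ (-0.191, 0.264, -0.945); φ = arcsin(p_z) ≈ -70.96°, λ = atan2(p_y, p_x) ≈ 125.90°.

≈ 71.0°S, 125.9°E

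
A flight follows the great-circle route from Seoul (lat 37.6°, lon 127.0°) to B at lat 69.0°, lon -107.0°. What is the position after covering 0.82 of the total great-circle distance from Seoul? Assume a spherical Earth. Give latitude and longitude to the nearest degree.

Convert each endpoint to a unit vector on the sphere (x = cos φ cos λ, y = cos φ sin λ, z = sin φ).
The central angle between the endpoints is δ = arccos(p₁·p₂) ≈ 1.156 rad (66.3°).
Interpolate at f = 0.82 with slerp weights a = sin((1−f)δ)/sin δ ≈ 0.226, b = sin(fδ)/sin δ ≈ 0.888.
p = a·p₁ + b·p₂ ≈ (-0.201, -0.161, 0.966); φ = arcsin(p_z) ≈ 75.08°, λ = atan2(p_y, p_x) ≈ -141.20°.

≈ lat 75°, lon -141°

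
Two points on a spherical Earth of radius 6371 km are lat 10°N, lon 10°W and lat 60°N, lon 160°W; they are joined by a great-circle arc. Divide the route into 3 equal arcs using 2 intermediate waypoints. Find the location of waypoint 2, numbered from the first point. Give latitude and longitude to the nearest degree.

≈ lat 73°N, lon 66°W

Convert each endpoint to a unit vector on the sphere (x = cos φ cos λ, y = cos φ sin λ, z = sin φ).
The central angle between the endpoints is δ = arccos(p₁·p₂) ≈ 1.850 rad (106.0°).
Interpolate at f = 2/3 with slerp weights a = sin((1−f)δ)/sin δ ≈ 0.602, b = sin(fδ)/sin δ ≈ 0.982.
p = a·p₁ + b·p₂ ≈ (0.122, -0.271, 0.955); φ = arcsin(p_z) ≈ 72.71°, λ = atan2(p_y, p_x) ≈ -65.69°.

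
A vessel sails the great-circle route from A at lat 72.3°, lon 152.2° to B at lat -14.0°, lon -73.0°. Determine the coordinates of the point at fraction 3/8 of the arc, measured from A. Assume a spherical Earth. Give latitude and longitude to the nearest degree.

The haversine formula gives a central angle δ ≈ 2.025 rad (116.0°) between the endpoints.
Interpolate at f = 3/8 with slerp weights a = sin((1−f)δ)/sin δ ≈ 1.061, b = sin(fδ)/sin δ ≈ 0.766.
p = a·p₁ + b·p₂ ≈ (-0.068, -0.560, 0.826); φ = arcsin(p_z) ≈ 55.65°, λ = atan2(p_y, p_x) ≈ -96.93°.

≈ lat 56°, lon -97°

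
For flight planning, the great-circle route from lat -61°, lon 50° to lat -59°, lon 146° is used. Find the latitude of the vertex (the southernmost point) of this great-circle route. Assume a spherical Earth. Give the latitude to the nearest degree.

≈ -69°

The great circle lies in the plane with unit normal n̂ = (p₁ × p₂)/|p₁ × p₂|.
Here n̂_z ≈ +0.360; the vertex latitude is φ_max = arccos|n̂_z| ≈ 68.9°.
Check via Clairaut: cos φ_max = |cos φ₁| · sin C = cos(61.0°)·sin(132.1°) ≈ 0.360, again giving ≈ 68.9°.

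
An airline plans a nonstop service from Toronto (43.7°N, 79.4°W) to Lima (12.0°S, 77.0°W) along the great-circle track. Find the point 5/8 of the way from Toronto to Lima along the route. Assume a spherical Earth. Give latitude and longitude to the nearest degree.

≈ (9°N, 78°W)

From cos δ = sin φ₁ sin φ₂ + cos φ₁ cos φ₂ cos Δλ, the central angle is δ ≈ 0.973 rad (55.7°).
Interpolate at f = 5/8 with slerp weights a = sin((1−f)δ)/sin δ ≈ 0.432, b = sin(fδ)/sin δ ≈ 0.691.
p = a·p₁ + b·p₂ ≈ (0.209, -0.966, 0.155); φ = arcsin(p_z) ≈ 8.89°, λ = atan2(p_y, p_x) ≈ -77.76°.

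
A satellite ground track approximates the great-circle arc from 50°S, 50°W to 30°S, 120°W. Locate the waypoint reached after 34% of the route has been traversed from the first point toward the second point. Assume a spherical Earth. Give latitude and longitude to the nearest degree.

≈ 49°S, 79°W

Write both endpoints as unit vectors p₁, p₂ with components (cos φ cos λ, cos φ sin λ, sin φ).
The central angle between the endpoints is δ = arccos(p₁·p₂) ≈ 0.960 rad (55.0°).
Interpolate at f = 0.34 with slerp weights a = sin((1−f)δ)/sin δ ≈ 0.723, b = sin(fδ)/sin δ ≈ 0.391.
p = a·p₁ + b·p₂ ≈ (0.129, -0.649, -0.749); φ = arcsin(p_z) ≈ -48.54°, λ = atan2(p_y, p_x) ≈ -78.75°.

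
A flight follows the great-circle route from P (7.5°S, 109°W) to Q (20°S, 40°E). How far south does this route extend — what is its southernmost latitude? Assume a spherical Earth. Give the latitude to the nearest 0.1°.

≈ 43.1°S

The great circle lies in the plane with unit normal n̂ = (p₁ × p₂)/|p₁ × p₂|.
Here n̂_z ≈ +0.730; the vertex latitude is φ_max = arccos|n̂_z| ≈ 43.1°.
Check via Clairaut: cos φ_max = |cos φ₁| · sin C = cos(7.5°)·sin(132.5°) ≈ 0.730, again giving ≈ 43.1°.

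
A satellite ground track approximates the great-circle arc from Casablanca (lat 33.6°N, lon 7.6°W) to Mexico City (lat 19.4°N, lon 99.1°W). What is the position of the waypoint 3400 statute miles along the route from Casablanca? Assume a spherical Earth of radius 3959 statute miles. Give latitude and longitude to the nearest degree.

Convert each endpoint to a unit vector on the sphere (x = cos φ cos λ, y = cos φ sin λ, z = sin φ).
The central angle between the endpoints is δ = arccos(p₁·p₂) ≈ 1.407 rad (80.6°). The total great-circle distance is δ·R ≈ 1.407 × 3959 ≈ 5570 mi, so the target fraction is f = 3400/5570 ≈ 0.610.
Interpolate at f ≈ 0.610 with slerp weights a = sin((1−f)δ)/sin δ ≈ 0.528, b = sin(fδ)/sin δ ≈ 0.767.
p = a·p₁ + b·p₂ ≈ (0.322, -0.773, 0.547); φ = arcsin(p_z) ≈ 33.17°, λ = atan2(p_y, p_x) ≈ -67.41°.

≈ lat 33°N, lon 67°W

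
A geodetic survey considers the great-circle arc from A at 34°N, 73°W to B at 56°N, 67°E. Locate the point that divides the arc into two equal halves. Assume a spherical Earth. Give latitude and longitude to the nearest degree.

The haversine formula gives a central angle δ ≈ 1.462 rad (83.8°) between the endpoints.
Interpolate at f = 1/2 with slerp weights a = sin((1−f)δ)/sin δ ≈ 0.672, b = sin(fδ)/sin δ ≈ 0.672.
p = a·p₁ + b·p₂ ≈ (0.310, -0.187, 0.932); φ = arcsin(p_z) ≈ 68.81°, λ = atan2(p_y, p_x) ≈ -31.10°.

≈ 69°N, 31°W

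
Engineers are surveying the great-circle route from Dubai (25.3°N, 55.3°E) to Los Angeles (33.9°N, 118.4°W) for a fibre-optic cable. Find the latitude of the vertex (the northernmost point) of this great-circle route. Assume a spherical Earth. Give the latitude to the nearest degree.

The great circle lies in the plane with unit normal n̂ = (p₁ × p₂)/|p₁ × p₂|.
Here n̂_z ≈ -0.096; the vertex latitude is φ_max = arccos|n̂_z| ≈ 84.5°.
Check via Clairaut: cos φ_max = |cos φ₁| · sin C = cos(25.3°)·sin(6.1°) ≈ 0.096, again giving ≈ 84.5°.

≈ 85°N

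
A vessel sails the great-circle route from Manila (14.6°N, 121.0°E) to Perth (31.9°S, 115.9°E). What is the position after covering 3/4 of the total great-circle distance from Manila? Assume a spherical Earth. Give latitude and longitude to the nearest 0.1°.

≈ 20.3°S, 117.4°E

Write both endpoints as unit vectors p₁, p₂ with components (cos φ cos λ, cos φ sin λ, sin φ).
The central angle between the endpoints is δ = arccos(p₁·p₂) ≈ 0.816 rad (46.8°).
Interpolate at f = 3/4 with slerp weights a = sin((1−f)δ)/sin δ ≈ 0.278, b = sin(fδ)/sin δ ≈ 0.789.
p = a·p₁ + b·p₂ ≈ (-0.431, 0.833, -0.347); φ = arcsin(p_z) ≈ -20.28°, λ = atan2(p_y, p_x) ≈ 117.36°.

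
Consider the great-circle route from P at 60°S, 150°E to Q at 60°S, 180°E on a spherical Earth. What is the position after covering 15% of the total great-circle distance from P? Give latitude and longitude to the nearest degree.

Convert each endpoint to a unit vector on the sphere (x = cos φ cos λ, y = cos φ sin λ, z = sin φ).
The central angle between the endpoints is δ = arccos(p₁·p₂) ≈ 0.260 rad (14.9°).
Interpolate at f = 0.15 with slerp weights a = sin((1−f)δ)/sin δ ≈ 0.853, b = sin(fδ)/sin δ ≈ 0.152.
p = a·p₁ + b·p₂ ≈ (-0.445, 0.213, -0.870); φ = arcsin(p_z) ≈ -60.43°, λ = atan2(p_y, p_x) ≈ 154.41°.

≈ 60°S, 154°E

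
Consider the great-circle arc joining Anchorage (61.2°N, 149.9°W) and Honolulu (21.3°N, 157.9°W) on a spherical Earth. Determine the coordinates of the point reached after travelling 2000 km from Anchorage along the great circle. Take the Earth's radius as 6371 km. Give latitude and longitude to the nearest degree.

≈ 43°N, 155°W

From cos δ = sin φ₁ sin φ₂ + cos φ₁ cos φ₂ cos Δλ, the central angle is δ ≈ 0.703 rad (40.3°). The total great-circle distance is δ·R ≈ 0.703 × 6371 ≈ 4480 km, so the target fraction is f = 2000/4480 ≈ 0.446.
Interpolate at f ≈ 0.446 with slerp weights a = sin((1−f)δ)/sin δ ≈ 0.587, b = sin(fδ)/sin δ ≈ 0.478.
p = a·p₁ + b·p₂ ≈ (-0.657, -0.309, 0.688); φ = arcsin(p_z) ≈ 43.45°, λ = atan2(p_y, p_x) ≈ -154.79°.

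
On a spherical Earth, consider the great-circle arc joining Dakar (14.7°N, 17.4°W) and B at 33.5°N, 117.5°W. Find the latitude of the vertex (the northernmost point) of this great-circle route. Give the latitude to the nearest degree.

≈ 37°N

The great circle lies in the plane with unit normal n̂ = (p₁ × p₂)/|p₁ × p₂|.
Here n̂_z ≈ -0.794; the vertex latitude is φ_max = arccos|n̂_z| ≈ 37.4°.
Check via Clairaut: cos φ_max = |cos φ₁| · sin C = cos(14.7°)·sin(55.2°) ≈ 0.794, again giving ≈ 37.4°.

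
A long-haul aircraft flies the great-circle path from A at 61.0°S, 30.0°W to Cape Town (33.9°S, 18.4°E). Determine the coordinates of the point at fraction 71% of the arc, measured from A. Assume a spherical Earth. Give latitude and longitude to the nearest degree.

≈ 43°S, 9°E

Write both endpoints as unit vectors p₁, p₂ with components (cos φ cos λ, cos φ sin λ, sin φ).
The central angle between the endpoints is δ = arccos(p₁·p₂) ≈ 0.715 rad (41.0°).
Interpolate at f = 0.71 with slerp weights a = sin((1−f)δ)/sin δ ≈ 0.314, b = sin(fδ)/sin δ ≈ 0.741.
p = a·p₁ + b·p₂ ≈ (0.716, 0.118, -0.688); φ = arcsin(p_z) ≈ -43.49°, λ = atan2(p_y, p_x) ≈ 9.37°.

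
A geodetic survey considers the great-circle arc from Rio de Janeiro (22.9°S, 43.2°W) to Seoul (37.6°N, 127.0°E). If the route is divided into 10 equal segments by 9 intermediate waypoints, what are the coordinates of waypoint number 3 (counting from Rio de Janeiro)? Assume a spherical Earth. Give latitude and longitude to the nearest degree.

≈ 21°N, 21°W

Write both endpoints as unit vectors p₁, p₂ with components (cos φ cos λ, cos φ sin λ, sin φ).
The central angle between the endpoints is δ = arccos(p₁·p₂) ≈ 2.846 rad (163.1°).
Interpolate at f = 3/10 with slerp weights a = sin((1−f)δ)/sin δ ≈ 3.132, b = sin(fδ)/sin δ ≈ 2.587.
p = a·p₁ + b·p₂ ≈ (0.870, -0.338, 0.360); φ = arcsin(p_z) ≈ 21.09°, λ = atan2(p_y, p_x) ≈ -21.24°.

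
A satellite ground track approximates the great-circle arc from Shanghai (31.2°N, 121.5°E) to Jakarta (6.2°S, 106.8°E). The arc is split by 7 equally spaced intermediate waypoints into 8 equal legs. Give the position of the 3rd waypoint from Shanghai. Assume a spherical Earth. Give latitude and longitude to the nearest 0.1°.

Convert each endpoint to a unit vector on the sphere (x = cos φ cos λ, y = cos φ sin λ, z = sin φ).
The central angle between the endpoints is δ = arccos(p₁·p₂) ≈ 0.697 rad (40.0°).
Interpolate at f = 3/8 with slerp weights a = sin((1−f)δ)/sin δ ≈ 0.657, b = sin(fδ)/sin δ ≈ 0.403.
p = a·p₁ + b·p₂ ≈ (-0.409, 0.863, 0.297); φ = arcsin(p_z) ≈ 17.28°, λ = atan2(p_y, p_x) ≈ 115.39°.

≈ (17.3°N, 115.4°E)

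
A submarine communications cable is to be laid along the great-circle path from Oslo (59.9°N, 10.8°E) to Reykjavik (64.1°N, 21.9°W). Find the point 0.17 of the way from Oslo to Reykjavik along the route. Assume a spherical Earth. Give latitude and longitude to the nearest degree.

Convert each endpoint to a unit vector on the sphere (x = cos φ cos λ, y = cos φ sin λ, z = sin φ).
The central angle between the endpoints is δ = arccos(p₁·p₂) ≈ 0.274 rad (15.7°).
Interpolate at f = 0.17 with slerp weights a = sin((1−f)δ)/sin δ ≈ 0.833, b = sin(fδ)/sin δ ≈ 0.172.
p = a·p₁ + b·p₂ ≈ (0.480, 0.050, 0.876); φ = arcsin(p_z) ≈ 61.13°, λ = atan2(p_y, p_x) ≈ 5.98°.

≈ (61°N, 6°E)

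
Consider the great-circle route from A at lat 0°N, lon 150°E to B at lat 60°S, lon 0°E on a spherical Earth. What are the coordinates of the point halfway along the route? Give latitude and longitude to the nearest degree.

Write both endpoints as unit vectors p₁, p₂ with components (cos φ cos λ, cos φ sin λ, sin φ).
The central angle between the endpoints is δ = arccos(p₁·p₂) ≈ 2.019 rad (115.7°).
Interpolate at f = 1/2 with slerp weights a = sin((1−f)δ)/sin δ ≈ 0.939, b = sin(fδ)/sin δ ≈ 0.939.
p = a·p₁ + b·p₂ ≈ (-0.344, 0.470, -0.813); φ = arcsin(p_z) ≈ -54.42°, λ = atan2(p_y, p_x) ≈ 126.21°.

≈ lat 54°S, lon 126°E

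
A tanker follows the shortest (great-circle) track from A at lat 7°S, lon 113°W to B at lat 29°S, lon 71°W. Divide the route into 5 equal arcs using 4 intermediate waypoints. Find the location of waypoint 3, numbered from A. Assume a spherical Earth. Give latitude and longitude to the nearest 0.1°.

≈ lat 21.4°S, lon 89.2°W

From cos δ = sin φ₁ sin φ₂ + cos φ₁ cos φ₂ cos Δλ, the central angle is δ ≈ 0.789 rad (45.2°).
Interpolate at f = 3/5 with slerp weights a = sin((1−f)δ)/sin δ ≈ 0.437, b = sin(fδ)/sin δ ≈ 0.643.
p = a·p₁ + b·p₂ ≈ (0.013, -0.931, -0.365); φ = arcsin(p_z) ≈ -21.40°, λ = atan2(p_y, p_x) ≈ -89.18°.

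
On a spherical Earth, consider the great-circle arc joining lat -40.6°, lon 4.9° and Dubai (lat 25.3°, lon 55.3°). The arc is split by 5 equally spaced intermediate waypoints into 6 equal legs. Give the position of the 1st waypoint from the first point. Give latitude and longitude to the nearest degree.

≈ lat -31°, lon 16°

From cos δ = sin φ₁ sin φ₂ + cos φ₁ cos φ₂ cos Δλ, the central angle is δ ≈ 1.411 rad (80.8°).
Interpolate at f = 1/6 with slerp weights a = sin((1−f)δ)/sin δ ≈ 0.935, b = sin(fδ)/sin δ ≈ 0.236.
p = a·p₁ + b·p₂ ≈ (0.829, 0.236, -0.508); φ = arcsin(p_z) ≈ -30.50°, λ = atan2(p_y, p_x) ≈ 15.90°.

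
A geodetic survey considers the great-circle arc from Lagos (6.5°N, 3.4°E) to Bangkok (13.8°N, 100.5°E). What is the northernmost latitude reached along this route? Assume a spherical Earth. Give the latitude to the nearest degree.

The great circle lies in the plane with unit normal n̂ = (p₁ × p₂)/|p₁ × p₂|.
Here n̂_z ≈ +0.962; the vertex latitude is φ_max = arccos|n̂_z| ≈ 15.9°.
Check via Clairaut: cos φ_max = |cos φ₁| · sin C = cos(6.5°)·sin(75.4°) ≈ 0.962, again giving ≈ 15.9°.

≈ 16°N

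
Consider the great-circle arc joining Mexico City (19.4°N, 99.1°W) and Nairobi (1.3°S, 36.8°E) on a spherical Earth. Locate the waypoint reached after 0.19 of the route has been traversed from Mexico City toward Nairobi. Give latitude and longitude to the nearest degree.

≈ (25°N, 72°W)

Convert each endpoint to a unit vector on the sphere (x = cos φ cos λ, y = cos φ sin λ, z = sin φ).
The central angle between the endpoints is δ = arccos(p₁·p₂) ≈ 2.325 rad (133.2°).
Interpolate at f = 0.19 with slerp weights a = sin((1−f)δ)/sin δ ≈ 1.306, b = sin(fδ)/sin δ ≈ 0.587.
p = a·p₁ + b·p₂ ≈ (0.275, -0.865, 0.420); φ = arcsin(p_z) ≈ 24.86°, λ = atan2(p_y, p_x) ≈ -72.37°.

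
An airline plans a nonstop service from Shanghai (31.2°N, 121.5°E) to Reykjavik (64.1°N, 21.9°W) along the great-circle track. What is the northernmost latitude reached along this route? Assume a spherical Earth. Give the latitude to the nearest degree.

The great circle lies in the plane with unit normal n̂ = (p₁ × p₂)/|p₁ × p₂|.
Here n̂_z ≈ -0.226; the vertex latitude is φ_max = arccos|n̂_z| ≈ 76.9°.

≈ 77°N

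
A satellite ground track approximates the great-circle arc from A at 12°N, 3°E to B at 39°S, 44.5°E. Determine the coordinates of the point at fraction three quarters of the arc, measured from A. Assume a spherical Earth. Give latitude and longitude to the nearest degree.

≈ 27°S, 32°E

Convert each endpoint to a unit vector on the sphere (x = cos φ cos λ, y = cos φ sin λ, z = sin φ).
The central angle between the endpoints is δ = arccos(p₁·p₂) ≈ 1.117 rad (64.0°).
Interpolate at f = 3/4 with slerp weights a = sin((1−f)δ)/sin δ ≈ 0.307, b = sin(fδ)/sin δ ≈ 0.827.
p = a·p₁ + b·p₂ ≈ (0.758, 0.466, -0.457); φ = arcsin(p_z) ≈ -27.17°, λ = atan2(p_y, p_x) ≈ 31.59°.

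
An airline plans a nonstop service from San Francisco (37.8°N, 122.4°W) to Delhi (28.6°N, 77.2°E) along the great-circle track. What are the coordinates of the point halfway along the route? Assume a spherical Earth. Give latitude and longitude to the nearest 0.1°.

Convert each endpoint to a unit vector on the sphere (x = cos φ cos λ, y = cos φ sin λ, z = sin φ).
The central angle between the endpoints is δ = arccos(p₁·p₂) ≈ 1.939 rad (111.1°).
Interpolate at f = 1/2 with slerp weights a = sin((1−f)δ)/sin δ ≈ 0.884, b = sin(fδ)/sin δ ≈ 0.884.
p = a·p₁ + b·p₂ ≈ (-0.202, 0.167, 0.965); φ = arcsin(p_z) ≈ 74.79°, λ = atan2(p_y, p_x) ≈ 140.45°.

≈ 74.8°N, 140.4°E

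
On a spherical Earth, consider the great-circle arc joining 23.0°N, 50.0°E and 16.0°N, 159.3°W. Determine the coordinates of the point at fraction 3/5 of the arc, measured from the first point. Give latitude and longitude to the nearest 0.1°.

≈ 51.0°N, 151.2°E

From cos δ = sin φ₁ sin φ₂ + cos φ₁ cos φ₂ cos Δλ, the central angle is δ ≈ 2.297 rad (131.6°).
Interpolate at f = 3/5 with slerp weights a = sin((1−f)δ)/sin δ ≈ 1.063, b = sin(fδ)/sin δ ≈ 1.313.
p = a·p₁ + b·p₂ ≈ (-0.551, 0.304, 0.777); φ = arcsin(p_z) ≈ 51.00°, λ = atan2(p_y, p_x) ≈ 151.16°.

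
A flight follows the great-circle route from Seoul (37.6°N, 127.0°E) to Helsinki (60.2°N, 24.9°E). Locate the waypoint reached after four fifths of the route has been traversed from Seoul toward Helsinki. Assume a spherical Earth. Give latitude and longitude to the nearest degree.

≈ 64°N, 51°E

The haversine formula gives a central angle δ ≈ 1.107 rad (63.5°) between the endpoints.
Interpolate at f = 4/5 with slerp weights a = sin((1−f)δ)/sin δ ≈ 0.246, b = sin(fδ)/sin δ ≈ 0.866.
p = a·p₁ + b·p₂ ≈ (0.273, 0.337, 0.901); φ = arcsin(p_z) ≈ 64.31°, λ = atan2(p_y, p_x) ≈ 50.93°.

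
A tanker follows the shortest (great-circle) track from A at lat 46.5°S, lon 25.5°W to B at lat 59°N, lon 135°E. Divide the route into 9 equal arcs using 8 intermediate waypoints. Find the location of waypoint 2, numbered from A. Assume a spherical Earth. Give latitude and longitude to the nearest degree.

≈ lat 15°S, lon 5°W

The haversine formula gives a central angle δ ≈ 2.844 rad (162.9°) between the endpoints.
Interpolate at f = 2/9 with slerp weights a = sin((1−f)δ)/sin δ ≈ 2.731, b = sin(fδ)/sin δ ≈ 2.013.
p = a·p₁ + b·p₂ ≈ (0.964, -0.076, -0.256); φ = arcsin(p_z) ≈ -14.82°, λ = atan2(p_y, p_x) ≈ -4.53°.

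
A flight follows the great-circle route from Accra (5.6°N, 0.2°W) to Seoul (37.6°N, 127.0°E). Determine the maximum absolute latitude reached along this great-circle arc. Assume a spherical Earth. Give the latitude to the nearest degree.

≈ 46°N

The great circle lies in the plane with unit normal n̂ = (p₁ × p₂)/|p₁ × p₂|.
Here n̂_z ≈ +0.691; the vertex latitude is φ_max = arccos|n̂_z| ≈ 46.3°.
Check via Clairaut: cos φ_max = |cos φ₁| · sin C = cos(5.6°)·sin(44.0°) ≈ 0.691, again giving ≈ 46.3°.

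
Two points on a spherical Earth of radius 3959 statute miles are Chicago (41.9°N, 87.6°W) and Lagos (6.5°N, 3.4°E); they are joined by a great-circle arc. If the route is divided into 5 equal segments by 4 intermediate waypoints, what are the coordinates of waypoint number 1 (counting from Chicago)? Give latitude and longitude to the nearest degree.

≈ 41°N, 64°W

Convert each endpoint to a unit vector on the sphere (x = cos φ cos λ, y = cos φ sin λ, z = sin φ).
The central angle between the endpoints is δ = arccos(p₁·p₂) ≈ 1.508 rad (86.4°).
Interpolate at f = 1/5 with slerp weights a = sin((1−f)δ)/sin δ ≈ 0.936, b = sin(fδ)/sin δ ≈ 0.298.
p = a·p₁ + b·p₂ ≈ (0.324, -0.679, 0.659); φ = arcsin(p_z) ≈ 41.22°, λ = atan2(p_y, p_x) ≈ -64.45°.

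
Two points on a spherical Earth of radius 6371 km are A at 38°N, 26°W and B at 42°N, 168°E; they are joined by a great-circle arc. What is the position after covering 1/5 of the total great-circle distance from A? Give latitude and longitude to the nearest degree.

≈ 57°N, 33°W

From cos δ = sin φ₁ sin φ₂ + cos φ₁ cos φ₂ cos Δλ, the central angle is δ ≈ 1.728 rad (99.0°).
Interpolate at f = 1/5 with slerp weights a = sin((1−f)δ)/sin δ ≈ 0.994, b = sin(fδ)/sin δ ≈ 0.343.
p = a·p₁ + b·p₂ ≈ (0.455, -0.291, 0.842); φ = arcsin(p_z) ≈ 57.32°, λ = atan2(p_y, p_x) ≈ -32.56°.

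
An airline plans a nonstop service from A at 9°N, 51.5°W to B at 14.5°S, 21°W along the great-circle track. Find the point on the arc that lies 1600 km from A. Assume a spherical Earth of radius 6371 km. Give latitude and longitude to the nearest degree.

≈ 0°N, 40°W

Write both endpoints as unit vectors p₁, p₂ with components (cos φ cos λ, cos φ sin λ, sin φ).
The central angle between the endpoints is δ = arccos(p₁·p₂) ≈ 0.669 rad (38.3°). The total great-circle distance is δ·R ≈ 0.669 × 6371 ≈ 4259 km, so the target fraction is f = 1600/4259 ≈ 0.376.
Interpolate at f ≈ 0.376 with slerp weights a = sin((1−f)δ)/sin δ ≈ 0.654, b = sin(fδ)/sin δ ≈ 0.401.
p = a·p₁ + b·p₂ ≈ (0.764, -0.645, 0.002); φ = arcsin(p_z) ≈ 0.11°, λ = atan2(p_y, p_x) ≈ -40.14°.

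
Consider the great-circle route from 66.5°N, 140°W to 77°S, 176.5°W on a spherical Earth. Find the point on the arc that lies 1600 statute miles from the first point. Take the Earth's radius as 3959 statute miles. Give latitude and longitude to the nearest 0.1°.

From cos δ = sin φ₁ sin φ₂ + cos φ₁ cos φ₂ cos Δλ, the central angle is δ ≈ 2.535 rad (145.2°). The total great-circle distance is δ·R ≈ 2.535 × 3959 ≈ 10035 mi, so the target fraction is f = 1600/10035 ≈ 0.159.
Interpolate at f ≈ 0.159 with slerp weights a = sin((1−f)δ)/sin δ ≈ 1.486, b = sin(fδ)/sin δ ≈ 0.690.
p = a·p₁ + b·p₂ ≈ (-0.609, -0.390, 0.691); φ = arcsin(p_z) ≈ 43.69°, λ = atan2(p_y, p_x) ≈ -147.33°.

≈ 43.7°N, 147.3°W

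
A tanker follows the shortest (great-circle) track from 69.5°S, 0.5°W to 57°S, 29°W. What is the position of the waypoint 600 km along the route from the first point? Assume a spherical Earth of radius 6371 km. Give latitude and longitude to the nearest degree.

Write both endpoints as unit vectors p₁, p₂ with components (cos φ cos λ, cos φ sin λ, sin φ).
The central angle between the endpoints is δ = arccos(p₁·p₂) ≈ 0.307 rad (17.6°). The total great-circle distance is δ·R ≈ 0.307 × 6371 ≈ 1957 km, so the target fraction is f = 600/1957 ≈ 0.307.
Interpolate at f ≈ 0.307 with slerp weights a = sin((1−f)δ)/sin δ ≈ 0.699, b = sin(fδ)/sin δ ≈ 0.311.
p = a·p₁ + b·p₂ ≈ (0.393, -0.084, -0.916); φ = arcsin(p_z) ≈ -66.30°, λ = atan2(p_y, p_x) ≈ -12.10°.

≈ 66°S, 12°W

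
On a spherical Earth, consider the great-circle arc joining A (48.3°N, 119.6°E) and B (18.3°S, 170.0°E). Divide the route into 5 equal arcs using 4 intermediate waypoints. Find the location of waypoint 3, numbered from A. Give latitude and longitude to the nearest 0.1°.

≈ (9.5°N, 153.7°E)

From cos δ = sin φ₁ sin φ₂ + cos φ₁ cos φ₂ cos Δλ, the central angle is δ ≈ 1.402 rad (80.3°).
Interpolate at f = 3/5 with slerp weights a = sin((1−f)δ)/sin δ ≈ 0.539, b = sin(fδ)/sin δ ≈ 0.756.
p = a·p₁ + b·p₂ ≈ (-0.884, 0.437, 0.165); φ = arcsin(p_z) ≈ 9.52°, λ = atan2(p_y, p_x) ≈ 153.72°.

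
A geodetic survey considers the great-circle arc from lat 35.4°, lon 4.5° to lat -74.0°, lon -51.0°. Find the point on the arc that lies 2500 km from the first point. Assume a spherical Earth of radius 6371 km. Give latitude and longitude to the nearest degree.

≈ lat 14°, lon -1°

Convert each endpoint to a unit vector on the sphere (x = cos φ cos λ, y = cos φ sin λ, z = sin φ).
The central angle between the endpoints is δ = arccos(p₁·p₂) ≈ 2.015 rad (115.4°). The total great-circle distance is δ·R ≈ 2.015 × 6371 ≈ 12836 km, so the target fraction is f = 2500/12836 ≈ 0.195.
Interpolate at f ≈ 0.195 with slerp weights a = sin((1−f)δ)/sin δ ≈ 1.106, b = sin(fδ)/sin δ ≈ 0.423.
p = a·p₁ + b·p₂ ≈ (0.972, -0.020, 0.234); φ = arcsin(p_z) ≈ 13.51°, λ = atan2(p_y, p_x) ≈ -1.18°.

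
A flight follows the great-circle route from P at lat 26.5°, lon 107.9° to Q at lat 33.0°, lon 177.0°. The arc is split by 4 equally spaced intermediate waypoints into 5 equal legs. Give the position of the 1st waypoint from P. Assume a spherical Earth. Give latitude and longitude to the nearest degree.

From cos δ = sin φ₁ sin φ₂ + cos φ₁ cos φ₂ cos Δλ, the central angle is δ ≈ 1.035 rad (59.3°).
Interpolate at f = 1/5 with slerp weights a = sin((1−f)δ)/sin δ ≈ 0.857, b = sin(fδ)/sin δ ≈ 0.239.
p = a·p₁ + b·p₂ ≈ (-0.436, 0.740, 0.512); φ = arcsin(p_z) ≈ 30.82°, λ = atan2(p_y, p_x) ≈ 120.49°.

≈ lat 31°, lon 120°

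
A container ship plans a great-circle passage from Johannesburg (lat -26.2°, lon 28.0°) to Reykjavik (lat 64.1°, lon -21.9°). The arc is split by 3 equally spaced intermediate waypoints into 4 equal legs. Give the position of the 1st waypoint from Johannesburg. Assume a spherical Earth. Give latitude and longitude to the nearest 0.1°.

≈ lat -2.9°, lon 19.9°

Convert each endpoint to a unit vector on the sphere (x = cos φ cos λ, y = cos φ sin λ, z = sin φ).
The central angle between the endpoints is δ = arccos(p₁·p₂) ≈ 1.716 rad (98.3°).
Interpolate at f = 1/4 with slerp weights a = sin((1−f)δ)/sin δ ≈ 0.970, b = sin(fδ)/sin δ ≈ 0.420.
p = a·p₁ + b·p₂ ≈ (0.939, 0.340, -0.050); φ = arcsin(p_z) ≈ -2.88°, λ = atan2(p_y, p_x) ≈ 19.92°.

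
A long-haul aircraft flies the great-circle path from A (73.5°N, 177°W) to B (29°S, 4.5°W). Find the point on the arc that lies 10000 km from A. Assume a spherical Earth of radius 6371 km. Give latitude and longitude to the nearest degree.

From cos δ = sin φ₁ sin φ₂ + cos φ₁ cos φ₂ cos Δλ, the central angle is δ ≈ 2.362 rad (135.3°). The total great-circle distance is δ·R ≈ 2.362 × 6371 ≈ 15048 km, so the target fraction is f = 10000/15048 ≈ 0.665.
Interpolate at f ≈ 0.665 with slerp weights a = sin((1−f)δ)/sin δ ≈ 1.013, b = sin(fδ)/sin δ ≈ 1.422.
p = a·p₁ + b·p₂ ≈ (0.953, -0.113, 0.281); φ = arcsin(p_z) ≈ 16.34°, λ = atan2(p_y, p_x) ≈ -6.74°.

≈ (16°N, 7°W)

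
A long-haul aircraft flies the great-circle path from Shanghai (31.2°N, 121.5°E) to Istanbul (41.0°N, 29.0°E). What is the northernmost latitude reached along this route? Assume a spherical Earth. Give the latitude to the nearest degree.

≈ 47°N

The great circle lies in the plane with unit normal n̂ = (p₁ × p₂)/|p₁ × p₂|.
Here n̂_z ≈ -0.679; the vertex latitude is φ_max = arccos|n̂_z| ≈ 47.3°.
Check via Clairaut: cos φ_max = |cos φ₁| · sin C = cos(31.2°)·sin(52.5°) ≈ 0.679, again giving ≈ 47.3°.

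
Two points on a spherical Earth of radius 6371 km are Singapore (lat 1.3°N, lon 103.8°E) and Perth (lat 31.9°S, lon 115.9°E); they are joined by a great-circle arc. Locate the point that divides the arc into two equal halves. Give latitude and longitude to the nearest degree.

From cos δ = sin φ₁ sin φ₂ + cos φ₁ cos φ₂ cos Δλ, the central angle is δ ≈ 0.613 rad (35.1°).
Interpolate at f = 1/2 with slerp weights a = sin((1−f)δ)/sin δ ≈ 0.524, b = sin(fδ)/sin δ ≈ 0.524.
p = a·p₁ + b·p₂ ≈ (-0.320, 0.910, -0.265); φ = arcsin(p_z) ≈ -15.38°, λ = atan2(p_y, p_x) ≈ 109.35°.

≈ lat 15°S, lon 109°E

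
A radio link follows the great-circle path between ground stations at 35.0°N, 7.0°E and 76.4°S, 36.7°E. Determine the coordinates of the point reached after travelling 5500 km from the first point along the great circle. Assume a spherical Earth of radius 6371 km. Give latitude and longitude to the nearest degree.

≈ 14°S, 13°E

From cos δ = sin φ₁ sin φ₂ + cos φ₁ cos φ₂ cos Δλ, the central angle is δ ≈ 1.972 rad (113.0°). The total great-circle distance is δ·R ≈ 1.972 × 6371 ≈ 12561 km, so the target fraction is f = 5500/12561 ≈ 0.438.
Interpolate at f ≈ 0.438 with slerp weights a = sin((1−f)δ)/sin δ ≈ 0.972, b = sin(fδ)/sin δ ≈ 0.825.
p = a·p₁ + b·p₂ ≈ (0.946, 0.213, -0.245); φ = arcsin(p_z) ≈ -14.17°, λ = atan2(p_y, p_x) ≈ 12.69°.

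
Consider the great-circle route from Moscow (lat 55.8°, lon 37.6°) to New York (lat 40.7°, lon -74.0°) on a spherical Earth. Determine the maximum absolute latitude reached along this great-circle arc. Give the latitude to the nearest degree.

≈ 65°

The great circle lies in the plane with unit normal n̂ = (p₁ × p₂)/|p₁ × p₂|.
Here n̂_z ≈ -0.429; the vertex latitude is φ_max = arccos|n̂_z| ≈ 64.6°.
Check via Clairaut: cos φ_max = |cos φ₁| · sin C = cos(55.8°)·sin(49.7°) ≈ 0.429, again giving ≈ 64.6°.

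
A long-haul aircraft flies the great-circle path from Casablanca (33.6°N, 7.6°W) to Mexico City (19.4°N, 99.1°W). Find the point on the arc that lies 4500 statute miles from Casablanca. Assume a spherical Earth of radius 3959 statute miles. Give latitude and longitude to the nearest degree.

≈ (27°N, 84°W)

Write both endpoints as unit vectors p₁, p₂ with components (cos φ cos λ, cos φ sin λ, sin φ).
The central angle between the endpoints is δ = arccos(p₁·p₂) ≈ 1.407 rad (80.6°). The total great-circle distance is δ·R ≈ 1.407 × 3959 ≈ 5570 mi, so the target fraction is f = 4500/5570 ≈ 0.808.
Interpolate at f ≈ 0.808 with slerp weights a = sin((1−f)δ)/sin δ ≈ 0.271, b = sin(fδ)/sin δ ≈ 0.920.
p = a·p₁ + b·p₂ ≈ (0.086, -0.886, 0.455); φ = arcsin(p_z) ≈ 27.07°, λ = atan2(p_y, p_x) ≈ -84.45°.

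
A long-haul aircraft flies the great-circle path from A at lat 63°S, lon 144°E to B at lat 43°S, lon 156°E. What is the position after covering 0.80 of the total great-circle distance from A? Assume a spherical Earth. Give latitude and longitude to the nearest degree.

≈ lat 47°S, lon 154°E

From cos δ = sin φ₁ sin φ₂ + cos φ₁ cos φ₂ cos Δλ, the central angle is δ ≈ 0.370 rad (21.2°).
Interpolate at f = 0.80 with slerp weights a = sin((1−f)δ)/sin δ ≈ 0.204, b = sin(fδ)/sin δ ≈ 0.807.
p = a·p₁ + b·p₂ ≈ (-0.614, 0.295, -0.732); φ = arcsin(p_z) ≈ -47.08°, λ = atan2(p_y, p_x) ≈ 154.38°.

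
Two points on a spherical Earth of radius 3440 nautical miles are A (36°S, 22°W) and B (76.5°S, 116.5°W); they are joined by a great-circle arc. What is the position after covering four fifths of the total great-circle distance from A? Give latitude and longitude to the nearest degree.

The haversine formula gives a central angle δ ≈ 0.980 rad (56.2°) between the endpoints.
Interpolate at f = 4/5 with slerp weights a = sin((1−f)δ)/sin δ ≈ 0.235, b = sin(fδ)/sin δ ≈ 0.850.
p = a·p₁ + b·p₂ ≈ (0.087, -0.249, -0.965); φ = arcsin(p_z) ≈ -74.72°, λ = atan2(p_y, p_x) ≈ -70.65°.

≈ (75°S, 71°W)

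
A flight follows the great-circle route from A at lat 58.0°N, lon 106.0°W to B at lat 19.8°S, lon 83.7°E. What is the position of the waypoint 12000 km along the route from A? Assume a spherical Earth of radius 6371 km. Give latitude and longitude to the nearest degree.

Convert each endpoint to a unit vector on the sphere (x = cos φ cos λ, y = cos φ sin λ, z = sin φ).
The central angle between the endpoints is δ = arccos(p₁·p₂) ≈ 2.463 rad (141.1°). The total great-circle distance is δ·R ≈ 2.463 × 6371 ≈ 15695 km, so the target fraction is f = 12000/15695 ≈ 0.765.
Interpolate at f ≈ 0.765 with slerp weights a = sin((1−f)δ)/sin δ ≈ 0.873, b = sin(fδ)/sin δ ≈ 1.517.
p = a·p₁ + b·p₂ ≈ (0.029, 0.973, 0.227); φ = arcsin(p_z) ≈ 13.12°, λ = atan2(p_y, p_x) ≈ 88.29°.

≈ lat 13°N, lon 88°E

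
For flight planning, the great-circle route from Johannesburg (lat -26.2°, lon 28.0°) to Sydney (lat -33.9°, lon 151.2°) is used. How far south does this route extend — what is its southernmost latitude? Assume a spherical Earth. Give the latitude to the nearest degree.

≈ -51°

The great circle lies in the plane with unit normal n̂ = (p₁ × p₂)/|p₁ × p₂|.
Here n̂_z ≈ +0.631; the vertex latitude is φ_max = arccos|n̂_z| ≈ 50.8°.
Check via Clairaut: cos φ_max = |cos φ₁| · sin C = cos(26.2°)·sin(135.3°) ≈ 0.631, again giving ≈ 50.8°.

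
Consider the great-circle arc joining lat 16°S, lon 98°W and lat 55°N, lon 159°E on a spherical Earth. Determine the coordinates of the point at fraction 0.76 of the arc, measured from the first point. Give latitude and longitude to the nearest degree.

The haversine formula gives a central angle δ ≈ 1.928 rad (110.5°) between the endpoints.
Interpolate at f = 0.76 with slerp weights a = sin((1−f)δ)/sin δ ≈ 0.477, b = sin(fδ)/sin δ ≈ 1.062.
p = a·p₁ + b·p₂ ≈ (-0.632, -0.235, 0.738); φ = arcsin(p_z) ≈ 47.58°, λ = atan2(p_y, p_x) ≈ -159.58°.

≈ lat 48°N, lon 160°W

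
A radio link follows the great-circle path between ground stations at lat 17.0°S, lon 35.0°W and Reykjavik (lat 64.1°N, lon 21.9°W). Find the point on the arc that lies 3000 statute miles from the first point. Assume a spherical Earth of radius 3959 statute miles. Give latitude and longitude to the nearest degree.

The haversine formula gives a central angle δ ≈ 1.426 rad (81.7°) between the endpoints. The total great-circle distance is δ·R ≈ 1.426 × 3959 ≈ 5647 mi, so the target fraction is f = 3000/5647 ≈ 0.531.
Interpolate at f ≈ 0.531 with slerp weights a = sin((1−f)δ)/sin δ ≈ 0.626, b = sin(fδ)/sin δ ≈ 0.695.
p = a·p₁ + b·p₂ ≈ (0.772, -0.457, 0.442); φ = arcsin(p_z) ≈ 26.21°, λ = atan2(p_y, p_x) ≈ -30.60°.

≈ lat 26°N, lon 31°W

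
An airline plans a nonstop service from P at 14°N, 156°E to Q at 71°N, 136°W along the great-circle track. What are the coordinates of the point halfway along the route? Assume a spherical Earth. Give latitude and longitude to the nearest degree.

≈ 46°N, 171°E

From cos δ = sin φ₁ sin φ₂ + cos φ₁ cos φ₂ cos Δλ, the central angle is δ ≈ 1.216 rad (69.7°).
Interpolate at f = 1/2 with slerp weights a = sin((1−f)δ)/sin δ ≈ 0.609, b = sin(fδ)/sin δ ≈ 0.609.
p = a·p₁ + b·p₂ ≈ (-0.683, 0.103, 0.723); φ = arcsin(p_z) ≈ 46.34°, λ = atan2(p_y, p_x) ≈ 171.45°.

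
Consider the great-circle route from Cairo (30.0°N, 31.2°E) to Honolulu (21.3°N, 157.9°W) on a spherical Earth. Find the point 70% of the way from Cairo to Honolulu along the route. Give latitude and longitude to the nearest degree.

≈ 59°N, 170°W

Write both endpoints as unit vectors p₁, p₂ with components (cos φ cos λ, cos φ sin λ, sin φ).
The central angle between the endpoints is δ = arccos(p₁·p₂) ≈ 2.233 rad (128.0°).
Interpolate at f = 0.70 with slerp weights a = sin((1−f)δ)/sin δ ≈ 0.788, b = sin(fδ)/sin δ ≈ 1.268.
p = a·p₁ + b·p₂ ≈ (-0.511, -0.091, 0.854); φ = arcsin(p_z) ≈ 58.70°, λ = atan2(p_y, p_x) ≈ -169.89°.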